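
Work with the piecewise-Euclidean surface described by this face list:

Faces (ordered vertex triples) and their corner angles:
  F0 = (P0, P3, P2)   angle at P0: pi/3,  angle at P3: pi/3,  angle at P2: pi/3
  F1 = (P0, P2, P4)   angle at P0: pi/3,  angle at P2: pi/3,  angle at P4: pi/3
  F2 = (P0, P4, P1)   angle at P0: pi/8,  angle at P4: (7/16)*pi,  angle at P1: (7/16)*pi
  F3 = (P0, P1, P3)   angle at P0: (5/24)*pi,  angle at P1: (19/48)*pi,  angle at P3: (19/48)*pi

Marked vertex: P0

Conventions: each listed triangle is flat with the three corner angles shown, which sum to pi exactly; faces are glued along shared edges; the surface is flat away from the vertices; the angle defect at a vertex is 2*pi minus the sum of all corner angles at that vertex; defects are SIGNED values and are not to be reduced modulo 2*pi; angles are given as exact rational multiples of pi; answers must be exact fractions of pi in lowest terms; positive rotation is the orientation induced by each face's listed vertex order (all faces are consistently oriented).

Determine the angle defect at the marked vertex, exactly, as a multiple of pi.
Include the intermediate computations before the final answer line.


Sum of corner angles at P0: pi
defect = 2*pi - pi

Answer: defect(P0) = pi


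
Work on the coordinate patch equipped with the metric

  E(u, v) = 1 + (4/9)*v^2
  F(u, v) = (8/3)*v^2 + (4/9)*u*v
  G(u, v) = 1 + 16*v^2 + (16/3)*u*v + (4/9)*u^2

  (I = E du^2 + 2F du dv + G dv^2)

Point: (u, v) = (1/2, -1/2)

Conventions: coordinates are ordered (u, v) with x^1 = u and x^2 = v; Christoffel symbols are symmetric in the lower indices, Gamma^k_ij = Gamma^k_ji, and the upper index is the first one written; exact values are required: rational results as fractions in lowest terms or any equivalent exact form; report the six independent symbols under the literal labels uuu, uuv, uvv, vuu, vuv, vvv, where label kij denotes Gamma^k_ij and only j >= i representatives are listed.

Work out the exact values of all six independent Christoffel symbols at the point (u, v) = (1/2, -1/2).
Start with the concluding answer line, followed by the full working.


Answer: Gamma_uuu = 0, Gamma_uuv = -2/35, Gamma_uvv = -12/35, Gamma_vuu = 0, Gamma_vuv = -2/7, Gamma_vvv = -12/7

E = 10/9, F = 5/9, G = 34/9 at the point
E_u = 0, E_v = -4/9, F_u = -2/9, F_v = -22/9, G_u = -20/9, G_v = -40/3
EG - F^2 = 35/9;  g^inv = (9/35) * [[34/9, -5/9], [-5/9, 10/9]]
first-kind symbols [ij,l] = (1/2)(d_i g_jl + d_j g_il - d_l g_ij): [uu,u] = E_u/2 = 0, [uu,v] = F_u - E_v/2 = 0, [uv,u] = E_v/2 = -2/9, [uv,v] = G_u/2 = -10/9, [vv,u] = F_v - G_u/2 = -4/3, [vv,v] = G_v/2 = -20/3
Gamma^u_ij = (G*[ij,u] - F*[ij,v])/(EG - F^2), Gamma^v_ij = (E*[ij,v] - F*[ij,u])/(EG - F^2)


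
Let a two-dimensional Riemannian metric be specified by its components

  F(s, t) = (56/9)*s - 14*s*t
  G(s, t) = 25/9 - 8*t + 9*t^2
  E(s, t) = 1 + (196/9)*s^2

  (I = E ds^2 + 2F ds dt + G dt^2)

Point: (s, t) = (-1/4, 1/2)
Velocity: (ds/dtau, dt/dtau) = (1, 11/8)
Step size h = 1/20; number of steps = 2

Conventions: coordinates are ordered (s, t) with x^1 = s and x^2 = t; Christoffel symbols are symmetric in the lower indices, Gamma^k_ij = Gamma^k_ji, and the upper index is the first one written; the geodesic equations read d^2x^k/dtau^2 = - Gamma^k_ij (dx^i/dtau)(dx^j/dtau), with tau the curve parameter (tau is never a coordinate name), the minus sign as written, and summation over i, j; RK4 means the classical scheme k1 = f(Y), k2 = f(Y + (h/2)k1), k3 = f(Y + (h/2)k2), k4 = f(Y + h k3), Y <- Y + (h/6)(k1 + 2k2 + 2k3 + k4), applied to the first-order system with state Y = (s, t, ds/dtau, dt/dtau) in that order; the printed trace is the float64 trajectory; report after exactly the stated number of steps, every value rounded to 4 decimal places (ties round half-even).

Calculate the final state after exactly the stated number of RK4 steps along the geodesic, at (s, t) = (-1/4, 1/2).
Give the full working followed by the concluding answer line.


f(Y) = (ds/dtau, dt/dtau, -Gamma^s_ij Y'^i Y'^j, -Gamma^t_ij Y'^i Y'^j) with the Gammas evaluated at the stage position; h = 0.050000; intermediate values shown to 6 dp
step 0: s = -0.2500, t = 0.5000, ds/dtau = 1.0000, dt/dtau = 1.3750
step 1:
  k1: at (s, t) = (-0.250000, 0.500000), (ds/dtau, dt/dtau) = (1.000000, 1.375000); Gamma_sss = -2.279070, Gamma_sst = 0.000000, Gamma_stt = 1.465116, Gamma_tss = -0.325581, Gamma_tst = 0.000000, Gamma_ttt = 0.209302; k1 = (1.000000, 1.375000, -0.490916, -0.070131)
  k2: at (s, t) = (-0.225000, 0.534375), (ds/dtau, dt/dtau) = (0.987727, 1.373247); Gamma_sss = -2.252576, Gamma_sst = 0.000000, Gamma_stt = 1.448084, Gamma_tss = -0.578787, Gamma_tst = 0.000000, Gamma_ttt = 0.372077; k2 = (0.987727, 1.373247, -0.533183, -0.136998)
  k3: at (s, t) = (-0.225307, 0.534331), (ds/dtau, dt/dtau) = (0.986670, 1.371575); Gamma_sss = -2.252605, Gamma_sst = 0.000000, Gamma_stt = 1.448103, Gamma_tss = -0.577724, Gamma_tst = 0.000000, Gamma_ttt = 0.371394; k3 = (0.986670, 1.371575, -0.531245, -0.136248)
  k4: at (s, t) = (-0.200666, 0.568579), (ds/dtau, dt/dtau) = (0.973438, 1.368188); Gamma_sss = -2.168112, Gamma_sst = 0.000000, Gamma_stt = 1.393787, Gamma_tss = -0.862210, Gamma_tst = 0.000000, Gamma_ttt = 0.554278; k4 = (0.973438, 1.368188, -0.554619, -0.220560)
  Y <- Y + (h/6)(k1 + 2k2 + 2k3 + k4): s = -0.2006, t = 0.5686, ds/dtau = 0.9735, dt/dtau = 1.3680
step 2:
  k1: at (s, t) = (-0.200648, 0.568607), (ds/dtau, dt/dtau) = (0.973547, 1.368023); Gamma_sss = -2.168019, Gamma_sst = 0.000000, Gamma_stt = 1.393726, Gamma_tss = -0.862448, Gamma_tst = 0.000000, Gamma_ttt = 0.554431; k1 = (0.973547, 1.368023, -0.553509, -0.220188)
  k2: at (s, t) = (-0.176309, 0.602808), (ds/dtau, dt/dtau) = (0.959709, 1.362519); Gamma_sss = -2.018018, Gamma_sst = 0.000000, Gamma_stt = 1.297297, Gamma_tss = -1.165247, Gamma_tst = 0.000000, Gamma_ttt = 0.749087; k2 = (0.959709, 1.362519, -0.549699, -0.317408)
  k3: at (s, t) = (-0.176655, 0.602670), (ds/dtau, dt/dtau) = (0.959804, 1.360088); Gamma_sss = -2.019571, Gamma_sst = 0.000000, Gamma_stt = 1.298296, Gamma_tss = -1.162849, Gamma_tst = 0.000000, Gamma_ttt = 0.747546; k3 = (0.959804, 1.360088, -0.541162, -0.311595)
  k4: at (s, t) = (-0.152658, 0.636611), (ds/dtau, dt/dtau) = (0.946489, 1.352444); Gamma_sss = -1.806946, Gamma_sst = 0.000000, Gamma_stt = 1.161608, Gamma_tss = -1.462242, Gamma_tst = 0.000000, Gamma_ttt = 0.940012; k4 = (0.946489, 1.352444, -0.505966, -0.409445)
  Y <- Y + (h/6)(k1 + 2k2 + 2k3 + k4): s = -0.1527, t = 0.6367, ds/dtau = 0.9465, dt/dtau = 1.3523

Answer: s = -0.1527, t = 0.6367, ds/dtau = 0.9465, dt/dtau = 1.3523


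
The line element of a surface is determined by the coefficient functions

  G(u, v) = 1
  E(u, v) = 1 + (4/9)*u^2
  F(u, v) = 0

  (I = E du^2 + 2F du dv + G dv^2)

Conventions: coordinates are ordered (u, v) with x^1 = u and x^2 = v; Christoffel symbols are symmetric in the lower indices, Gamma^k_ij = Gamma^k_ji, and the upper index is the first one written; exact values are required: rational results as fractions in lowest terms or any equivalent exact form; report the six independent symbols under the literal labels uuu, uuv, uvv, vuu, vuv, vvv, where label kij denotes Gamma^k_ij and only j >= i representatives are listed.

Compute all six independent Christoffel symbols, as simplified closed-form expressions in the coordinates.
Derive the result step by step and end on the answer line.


E = 1 + (4/9)*u^2; F = 0; G = 1
Gamma^k_ij = (1/2) g^{kl} (d_i g_jl + d_j g_il - d_l g_ij), with g^inv = (1/(EG-F^2)) [[G, -F], [-F, E]]
first partials: E_u = (8/9)*u, E_v = 0, F_u = 0, F_v = 0, G_u = 0, G_v = 0
D = EG - F^2 = 1 + (4/9)*u^2
expanded: Gamma^u_uu = (G E_u - 2F F_u + F E_v)/(2D), Gamma^u_uv = (G E_v - F G_u)/(2D), Gamma^u_vv = (2G F_v - G G_u - F G_v)/(2D), Gamma^v_uu = (2E F_u - E E_v - F E_u)/(2D), Gamma^v_uv = (E G_u - F E_v)/(2D), Gamma^v_vv = (E G_v - 2F F_v + F G_u)/(2D); substitute and cancel common factors

Answer: Gamma_uuu = 4*u/(4*u^2 + 9), Gamma_uuv = 0, Gamma_uvv = 0, Gamma_vuu = 0, Gamma_vuv = 0, Gamma_vvv = 0


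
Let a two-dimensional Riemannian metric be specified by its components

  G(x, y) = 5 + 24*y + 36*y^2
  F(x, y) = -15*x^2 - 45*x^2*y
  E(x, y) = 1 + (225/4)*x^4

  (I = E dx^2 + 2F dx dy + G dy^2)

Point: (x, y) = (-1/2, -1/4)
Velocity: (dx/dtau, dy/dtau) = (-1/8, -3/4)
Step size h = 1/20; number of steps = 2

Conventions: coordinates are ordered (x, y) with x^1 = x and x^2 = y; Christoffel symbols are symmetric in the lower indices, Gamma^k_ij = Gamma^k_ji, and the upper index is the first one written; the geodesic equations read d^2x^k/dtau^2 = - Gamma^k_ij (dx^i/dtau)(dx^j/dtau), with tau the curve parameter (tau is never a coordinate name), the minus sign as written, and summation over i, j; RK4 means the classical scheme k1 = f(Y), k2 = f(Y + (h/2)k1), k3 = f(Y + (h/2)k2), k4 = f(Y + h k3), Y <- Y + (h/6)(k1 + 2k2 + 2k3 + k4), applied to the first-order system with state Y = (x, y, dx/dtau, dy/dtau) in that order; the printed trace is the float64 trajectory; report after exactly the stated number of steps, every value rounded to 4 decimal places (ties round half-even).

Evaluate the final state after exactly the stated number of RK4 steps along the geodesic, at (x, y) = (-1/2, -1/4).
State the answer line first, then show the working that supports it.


Answer: x = -0.5055, y = -0.3263, dx/dtau = 0.0174, dy/dtau = -0.7702

f(Y) = (dx/dtau, dy/dtau, -Gamma^x_ij Y'^i Y'^j, -Gamma^y_ij Y'^i Y'^j) with the Gammas evaluated at the stage position; h = 0.050000; intermediate values shown to 6 dp
step 0: x = -0.5000, y = -0.2500, dx/dtau = -0.1250, dy/dtau = -0.7500
step 1:
  k1: at (x, y) = (-0.500000, -0.250000), (dx/dtau, dy/dtau) = (-0.125000, -0.750000); Gamma_xxx = -2.950820, Gamma_xxy = 0.000000, Gamma_xyy = -2.360656, Gamma_yxx = 0.786885, Gamma_yxy = 0.000000, Gamma_yyy = 0.629508; k1 = (-0.125000, -0.750000, 1.373975, -0.366393)
  k2: at (x, y) = (-0.503125, -0.268750), (dx/dtau, dy/dtau) = (-0.090651, -0.759160); Gamma_xxx = -3.013529, Gamma_xxy = 0.000000, Gamma_xyy = -2.395849, Gamma_yxx = 0.615083, Gamma_yxy = 0.000000, Gamma_yyy = 0.489010; k2 = (-0.090651, -0.759160, 1.405548, -0.286883)
  k3: at (x, y) = (-0.502266, -0.268979), (dx/dtau, dy/dtau) = (-0.089861, -0.757172); Gamma_xxx = -3.014360, Gamma_xxy = 0.000000, Gamma_xyy = -2.400608, Gamma_yxx = 0.615170, Gamma_yxy = 0.000000, Gamma_yyy = 0.489915; k3 = (-0.089861, -0.757172, 1.400632, -0.285841)
  k4: at (x, y) = (-0.504493, -0.287859), (dx/dtau, dy/dtau) = (-0.054968, -0.764292); Gamma_xxx = -3.061584, Gamma_xxy = 0.000000, Gamma_xyy = -2.427454, Gamma_yxx = 0.437619, Gamma_yxy = 0.000000, Gamma_yyy = 0.346977; k4 = (-0.054968, -0.764292, 1.427229, -0.204006)
  Y <- Y + (h/6)(k1 + 2k2 + 2k3 + k4): x = -0.5045, y = -0.2879, dx/dtau = -0.0549, dy/dtau = -0.7643
step 2:
  k1: at (x, y) = (-0.504508, -0.287891), (dx/dtau, dy/dtau) = (-0.054887, -0.764299); Gamma_xxx = -3.061645, Gamma_xxy = 0.000000, Gamma_xyy = -2.427429, Gamma_yxx = 0.437286, Gamma_yxy = 0.000000, Gamma_yyy = 0.346703; k1 = (-0.054887, -0.764299, 1.427212, -0.203845)
  k2: at (x, y) = (-0.505880, -0.306999), (dx/dtau, dy/dtau) = (-0.019207, -0.769395); Gamma_xxx = -3.092965, Gamma_xxy = 0.000000, Gamma_xyy = -2.445609, Gamma_yxx = 0.254622, Gamma_yxy = 0.000000, Gamma_yyy = 0.201330; k2 = (-0.019207, -0.769395, 1.448864, -0.119275)
  k3: at (x, y) = (-0.504988, -0.307126), (dx/dtau, dy/dtau) = (-0.018665, -0.767281); Gamma_xxx = -3.093817, Gamma_xxy = 0.000000, Gamma_xyy = -2.450604, Gamma_yxx = 0.254356, Gamma_yxy = 0.000000, Gamma_yyy = 0.201475; k3 = (-0.018665, -0.767281, 1.443796, -0.118701)
  k4: at (x, y) = (-0.505442, -0.326255), (dx/dtau, dy/dtau) = (0.017303, -0.770234); Gamma_xxx = -3.108641, Gamma_xxy = 0.000000, Gamma_xyy = -2.460139, Gamma_yxx = 0.068902, Gamma_yxy = 0.000000, Gamma_yyy = 0.054528; k4 = (0.017303, -0.770234, 1.460433, -0.032370)
  Y <- Y + (h/6)(k1 + 2k2 + 2k3 + k4): x = -0.5055, y = -0.3263, dx/dtau = 0.0174, dy/dtau = -0.7702


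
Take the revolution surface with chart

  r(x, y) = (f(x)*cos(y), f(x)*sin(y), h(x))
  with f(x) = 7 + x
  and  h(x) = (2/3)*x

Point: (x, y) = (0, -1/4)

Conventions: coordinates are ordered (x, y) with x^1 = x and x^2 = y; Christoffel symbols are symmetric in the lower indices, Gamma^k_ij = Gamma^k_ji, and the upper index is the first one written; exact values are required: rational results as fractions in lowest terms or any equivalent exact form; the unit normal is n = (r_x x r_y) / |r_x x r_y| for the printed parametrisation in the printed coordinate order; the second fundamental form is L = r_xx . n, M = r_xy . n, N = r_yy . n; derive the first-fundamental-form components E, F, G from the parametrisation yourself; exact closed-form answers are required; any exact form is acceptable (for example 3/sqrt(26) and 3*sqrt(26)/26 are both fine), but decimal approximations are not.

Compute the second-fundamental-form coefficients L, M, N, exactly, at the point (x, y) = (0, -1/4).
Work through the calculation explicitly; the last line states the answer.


f = 7, f' = 1, f'' = 0, h' = 2/3, h'' = 0
E = 13/9, F = 0, G = 49; answer radicand W^2 = 13/9
unnormalised second-form numerators: l = 0, m = 0, n = 14/3; L = l/sqrt(13/9), and similarly M = m/sqrt(W^2), N = n/sqrt(W^2)

Answer: L = 0, M = 0, N = 14*sqrt(13)/13


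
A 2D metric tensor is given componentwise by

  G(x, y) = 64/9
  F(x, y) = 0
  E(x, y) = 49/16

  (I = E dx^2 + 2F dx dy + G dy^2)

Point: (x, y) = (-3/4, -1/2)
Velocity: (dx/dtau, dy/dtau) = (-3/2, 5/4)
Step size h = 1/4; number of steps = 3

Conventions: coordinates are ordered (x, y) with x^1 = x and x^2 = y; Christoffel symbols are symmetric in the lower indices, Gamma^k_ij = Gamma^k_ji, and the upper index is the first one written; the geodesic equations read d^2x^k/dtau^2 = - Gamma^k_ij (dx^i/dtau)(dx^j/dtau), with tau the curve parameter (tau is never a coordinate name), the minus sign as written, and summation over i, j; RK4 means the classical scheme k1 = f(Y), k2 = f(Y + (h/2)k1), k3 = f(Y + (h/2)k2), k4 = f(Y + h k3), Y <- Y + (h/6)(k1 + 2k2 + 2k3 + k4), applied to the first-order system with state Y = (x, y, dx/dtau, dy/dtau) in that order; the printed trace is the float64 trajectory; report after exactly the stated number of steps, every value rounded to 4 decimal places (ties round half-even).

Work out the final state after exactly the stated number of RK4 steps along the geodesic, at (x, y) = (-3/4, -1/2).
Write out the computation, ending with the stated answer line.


f(Y) = (dx/dtau, dy/dtau, -Gamma^x_ij Y'^i Y'^j, -Gamma^y_ij Y'^i Y'^j) with the Gammas evaluated at the stage position; h = 0.250000; intermediate values shown to 6 dp
step 0: x = -0.7500, y = -0.5000, dx/dtau = -1.5000, dy/dtau = 1.2500
step 1:
  k1: at (x, y) = (-0.750000, -0.500000), (dx/dtau, dy/dtau) = (-1.500000, 1.250000); Gamma_xxx = 0.000000, Gamma_xxy = 0.000000, Gamma_xyy = 0.000000, Gamma_yxx = 0.000000, Gamma_yxy = 0.000000, Gamma_yyy = 0.000000; k1 = (-1.500000, 1.250000, 0.000000, 0.000000)
  k2: at (x, y) = (-0.937500, -0.343750), (dx/dtau, dy/dtau) = (-1.500000, 1.250000); Gamma_xxx = 0.000000, Gamma_xxy = 0.000000, Gamma_xyy = 0.000000, Gamma_yxx = 0.000000, Gamma_yxy = 0.000000, Gamma_yyy = 0.000000; k2 = (-1.500000, 1.250000, 0.000000, 0.000000)
  k3: at (x, y) = (-0.937500, -0.343750), (dx/dtau, dy/dtau) = (-1.500000, 1.250000); Gamma_xxx = 0.000000, Gamma_xxy = 0.000000, Gamma_xyy = 0.000000, Gamma_yxx = 0.000000, Gamma_yxy = 0.000000, Gamma_yyy = 0.000000; k3 = (-1.500000, 1.250000, 0.000000, 0.000000)
  k4: at (x, y) = (-1.125000, -0.187500), (dx/dtau, dy/dtau) = (-1.500000, 1.250000); Gamma_xxx = 0.000000, Gamma_xxy = 0.000000, Gamma_xyy = 0.000000, Gamma_yxx = 0.000000, Gamma_yxy = 0.000000, Gamma_yyy = 0.000000; k4 = (-1.500000, 1.250000, 0.000000, 0.000000)
  Y <- Y + (h/6)(k1 + 2k2 + 2k3 + k4): x = -1.1250, y = -0.1875, dx/dtau = -1.5000, dy/dtau = 1.2500
step 2:
  k1: at (x, y) = (-1.125000, -0.187500), (dx/dtau, dy/dtau) = (-1.500000, 1.250000); Gamma_xxx = 0.000000, Gamma_xxy = 0.000000, Gamma_xyy = 0.000000, Gamma_yxx = 0.000000, Gamma_yxy = 0.000000, Gamma_yyy = 0.000000; k1 = (-1.500000, 1.250000, 0.000000, 0.000000)
  k2: at (x, y) = (-1.312500, -0.031250), (dx/dtau, dy/dtau) = (-1.500000, 1.250000); Gamma_xxx = 0.000000, Gamma_xxy = 0.000000, Gamma_xyy = 0.000000, Gamma_yxx = 0.000000, Gamma_yxy = 0.000000, Gamma_yyy = 0.000000; k2 = (-1.500000, 1.250000, 0.000000, 0.000000)
  k3: at (x, y) = (-1.312500, -0.031250), (dx/dtau, dy/dtau) = (-1.500000, 1.250000); Gamma_xxx = 0.000000, Gamma_xxy = 0.000000, Gamma_xyy = 0.000000, Gamma_yxx = 0.000000, Gamma_yxy = 0.000000, Gamma_yyy = 0.000000; k3 = (-1.500000, 1.250000, 0.000000, 0.000000)
  k4: at (x, y) = (-1.500000, 0.125000), (dx/dtau, dy/dtau) = (-1.500000, 1.250000); Gamma_xxx = 0.000000, Gamma_xxy = 0.000000, Gamma_xyy = 0.000000, Gamma_yxx = 0.000000, Gamma_yxy = 0.000000, Gamma_yyy = 0.000000; k4 = (-1.500000, 1.250000, 0.000000, 0.000000)
  Y <- Y + (h/6)(k1 + 2k2 + 2k3 + k4): x = -1.5000, y = 0.1250, dx/dtau = -1.5000, dy/dtau = 1.2500
step 3:
  k1: at (x, y) = (-1.500000, 0.125000), (dx/dtau, dy/dtau) = (-1.500000, 1.250000); Gamma_xxx = 0.000000, Gamma_xxy = 0.000000, Gamma_xyy = 0.000000, Gamma_yxx = 0.000000, Gamma_yxy = 0.000000, Gamma_yyy = 0.000000; k1 = (-1.500000, 1.250000, 0.000000, 0.000000)
  k2: at (x, y) = (-1.687500, 0.281250), (dx/dtau, dy/dtau) = (-1.500000, 1.250000); Gamma_xxx = 0.000000, Gamma_xxy = 0.000000, Gamma_xyy = 0.000000, Gamma_yxx = 0.000000, Gamma_yxy = 0.000000, Gamma_yyy = 0.000000; k2 = (-1.500000, 1.250000, 0.000000, 0.000000)
  k3: at (x, y) = (-1.687500, 0.281250), (dx/dtau, dy/dtau) = (-1.500000, 1.250000); Gamma_xxx = 0.000000, Gamma_xxy = 0.000000, Gamma_xyy = 0.000000, Gamma_yxx = 0.000000, Gamma_yxy = 0.000000, Gamma_yyy = 0.000000; k3 = (-1.500000, 1.250000, 0.000000, 0.000000)
  k4: at (x, y) = (-1.875000, 0.437500), (dx/dtau, dy/dtau) = (-1.500000, 1.250000); Gamma_xxx = 0.000000, Gamma_xxy = 0.000000, Gamma_xyy = 0.000000, Gamma_yxx = 0.000000, Gamma_yxy = 0.000000, Gamma_yyy = 0.000000; k4 = (-1.500000, 1.250000, 0.000000, 0.000000)
  Y <- Y + (h/6)(k1 + 2k2 + 2k3 + k4): x = -1.8750, y = 0.4375, dx/dtau = -1.5000, dy/dtau = 1.2500

Answer: x = -1.8750, y = 0.4375, dx/dtau = -1.5000, dy/dtau = 1.2500


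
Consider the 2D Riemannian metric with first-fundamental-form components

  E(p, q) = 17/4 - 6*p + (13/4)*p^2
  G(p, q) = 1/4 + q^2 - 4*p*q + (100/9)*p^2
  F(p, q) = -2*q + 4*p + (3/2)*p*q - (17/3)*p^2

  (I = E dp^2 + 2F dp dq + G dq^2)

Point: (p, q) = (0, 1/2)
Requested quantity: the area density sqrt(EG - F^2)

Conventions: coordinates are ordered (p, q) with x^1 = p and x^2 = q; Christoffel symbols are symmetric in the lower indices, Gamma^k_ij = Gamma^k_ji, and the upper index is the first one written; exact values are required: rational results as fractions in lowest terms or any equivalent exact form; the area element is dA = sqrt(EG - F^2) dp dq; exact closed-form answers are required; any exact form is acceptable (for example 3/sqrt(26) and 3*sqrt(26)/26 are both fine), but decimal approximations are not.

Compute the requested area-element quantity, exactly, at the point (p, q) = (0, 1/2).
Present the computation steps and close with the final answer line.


E = 17/4, F = -1, G = 1/2; EG - F^2 = 9/8

Answer: sqrt(EG - F^2) = 3*sqrt(2)/4


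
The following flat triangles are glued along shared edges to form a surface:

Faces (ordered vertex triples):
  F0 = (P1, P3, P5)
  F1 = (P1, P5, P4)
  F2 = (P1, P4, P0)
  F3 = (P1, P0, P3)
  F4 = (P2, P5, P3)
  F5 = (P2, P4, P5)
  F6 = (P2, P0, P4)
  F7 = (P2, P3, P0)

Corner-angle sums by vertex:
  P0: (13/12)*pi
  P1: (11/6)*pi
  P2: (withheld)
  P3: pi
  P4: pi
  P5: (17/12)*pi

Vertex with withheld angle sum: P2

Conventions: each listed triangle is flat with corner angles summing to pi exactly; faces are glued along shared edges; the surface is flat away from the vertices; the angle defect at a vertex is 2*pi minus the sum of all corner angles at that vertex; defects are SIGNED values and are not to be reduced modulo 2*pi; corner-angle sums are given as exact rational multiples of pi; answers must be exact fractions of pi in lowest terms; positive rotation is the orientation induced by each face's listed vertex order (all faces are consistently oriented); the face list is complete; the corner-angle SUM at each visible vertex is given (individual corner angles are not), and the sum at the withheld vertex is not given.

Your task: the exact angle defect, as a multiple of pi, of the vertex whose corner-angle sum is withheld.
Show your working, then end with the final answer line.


V = 6, E = 12, F = 8; chi = V - E + F = 2
Gauss-Bonnet: total defect = 2*pi*chi = 4*pi; visible defects sum to (11/3)*pi

Answer: defect(P2) = pi/3


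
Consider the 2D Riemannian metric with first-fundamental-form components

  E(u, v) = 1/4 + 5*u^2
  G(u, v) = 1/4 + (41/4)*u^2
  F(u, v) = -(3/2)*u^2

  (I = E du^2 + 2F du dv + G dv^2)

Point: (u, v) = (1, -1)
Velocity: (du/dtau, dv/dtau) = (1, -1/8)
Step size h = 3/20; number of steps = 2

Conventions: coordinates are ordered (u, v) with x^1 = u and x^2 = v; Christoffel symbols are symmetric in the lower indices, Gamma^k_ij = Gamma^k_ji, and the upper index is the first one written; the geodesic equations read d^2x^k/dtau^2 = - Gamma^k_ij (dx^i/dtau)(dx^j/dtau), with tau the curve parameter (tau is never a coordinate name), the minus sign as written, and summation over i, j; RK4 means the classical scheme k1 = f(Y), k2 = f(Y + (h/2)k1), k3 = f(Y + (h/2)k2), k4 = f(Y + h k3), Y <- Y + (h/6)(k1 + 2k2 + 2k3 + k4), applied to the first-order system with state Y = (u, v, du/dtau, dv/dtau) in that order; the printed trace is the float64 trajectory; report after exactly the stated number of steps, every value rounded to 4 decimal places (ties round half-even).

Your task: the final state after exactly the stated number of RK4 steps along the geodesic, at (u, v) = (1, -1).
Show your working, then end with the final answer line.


f(Y) = (du/dtau, dv/dtau, -Gamma^u_ij Y'^i Y'^j, -Gamma^v_ij Y'^i Y'^j) with the Gammas evaluated at the stage position; h = 0.150000; intermediate values shown to 6 dp
step 0: u = 1.0000, v = -1.0000, du/dtau = 1.0000, dv/dtau = -0.1250
step 1:
  k1: at (u, v) = (1.000000, -1.000000), (du/dtau, dv/dtau) = (1.000000, -0.125000); Gamma_uuu = 0.907801, Gamma_uuv = 0.290780, Gamma_uvv = -2.035461, Gamma_vuu = -0.156028, Gamma_vuv = 1.017730, Gamma_vvv = -0.290780; k1 = (1.000000, -0.125000, -0.803302, 0.415004)
  k2: at (u, v) = (1.075000, -1.009375), (du/dtau, dv/dtau) = (0.939752, -0.093875); Gamma_uuu = 0.850011, Gamma_uuv = 0.273227, Gamma_uvv = -1.906459, Gamma_vuu = -0.144815, Gamma_vuv = 0.950163, Gamma_vvv = -0.273227; k2 = (0.939752, -0.093875, -0.685666, 0.297944)
  k3: at (u, v) = (1.070481, -1.007041), (du/dtau, dv/dtau) = (0.948575, -0.102654); Gamma_uuu = 0.853294, Gamma_uuv = 0.274230, Gamma_uvv = -1.913791, Gamma_vuu = -0.145444, Gamma_vuv = 0.953986, Gamma_vvv = -0.274230; k3 = (0.948575, -0.102654, -0.694216, 0.319549)
  k4: at (u, v) = (1.142286, -1.015398), (du/dtau, dv/dtau) = (0.895868, -0.077068); Gamma_uuu = 0.803820, Gamma_uuv = 0.259050, Gamma_uvv = -1.803261, Gamma_vuu = -0.136050, Gamma_vuv = 0.896588, Gamma_vvv = -0.259050; k4 = (0.895868, -0.077068, -0.598648, 0.234535)
  Y <- Y + (h/6)(k1 + 2k2 + 2k3 + k4): u = 1.1418, v = -1.0149, du/dtau = 0.8960, dv/dtau = -0.0779
step 2:
  k1: at (u, v) = (1.141813, -1.014878), (du/dtau, dv/dtau) = (0.895957, -0.077887); Gamma_uuu = 0.804128, Gamma_uuv = 0.259145, Gamma_uvv = -1.803950, Gamma_vuu = -0.136108, Gamma_vuv = 0.896944, Gamma_vvv = -0.259145; k1 = (0.895957, -0.077887, -0.598394, 0.236015)
  k2: at (u, v) = (1.209010, -1.020720), (du/dtau, dv/dtau) = (0.851078, -0.060186); Gamma_uuu = 0.762534, Gamma_uuv = 0.246275, Gamma_uvv = -1.710959, Gamma_vuu = -0.128353, Gamma_vuv = 0.848997, Gamma_vvv = -0.246275; k2 = (0.851078, -0.060186, -0.520901, 0.180838)
  k3: at (u, v) = (1.205644, -1.019392), (du/dtau, dv/dtau) = (0.856890, -0.064324); Gamma_uuu = 0.764518, Gamma_uuv = 0.246891, Gamma_uvv = -1.715398, Gamma_vuu = -0.128720, Gamma_vuv = 0.851279, Gamma_vvv = -0.246891; k3 = (0.856890, -0.064324, -0.527041, 0.189378)
  k4: at (u, v) = (1.270346, -1.024527), (du/dtau, dv/dtau) = (0.816901, -0.049480); Gamma_uuu = 0.728027, Gamma_uuv = 0.235529, Gamma_uvv = -1.633772, Gamma_vuu = -0.122012, Gamma_vuv = 0.809421, Gamma_vvv = -0.235529; k4 = (0.816901, -0.049480, -0.462792, 0.147433)
  Y <- Y + (h/6)(k1 + 2k2 + 2k3 + k4): u = 1.2700, v = -1.0243, du/dtau = 0.8170, dv/dtau = -0.0498

Answer: u = 1.2700, v = -1.0243, du/dtau = 0.8170, dv/dtau = -0.0498


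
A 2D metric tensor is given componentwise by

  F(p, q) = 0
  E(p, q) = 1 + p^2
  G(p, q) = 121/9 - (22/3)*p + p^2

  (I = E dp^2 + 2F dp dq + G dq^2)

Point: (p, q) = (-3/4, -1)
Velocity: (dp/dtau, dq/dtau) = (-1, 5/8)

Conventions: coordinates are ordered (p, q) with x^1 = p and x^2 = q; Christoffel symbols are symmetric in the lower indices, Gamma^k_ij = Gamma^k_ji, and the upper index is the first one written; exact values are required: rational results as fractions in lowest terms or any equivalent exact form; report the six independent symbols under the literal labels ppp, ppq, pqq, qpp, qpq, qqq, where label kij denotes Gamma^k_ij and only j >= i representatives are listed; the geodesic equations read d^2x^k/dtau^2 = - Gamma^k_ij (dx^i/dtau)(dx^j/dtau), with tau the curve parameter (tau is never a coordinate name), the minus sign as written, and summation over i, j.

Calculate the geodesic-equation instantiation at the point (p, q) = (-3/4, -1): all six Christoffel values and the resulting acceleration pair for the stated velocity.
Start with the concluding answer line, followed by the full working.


Answer: Gamma_ppp = -12/25, Gamma_ppq = 0, Gamma_pqq = 212/75, Gamma_qpp = 0, Gamma_qpq = -12/53, Gamma_qqq = 0; accelerations (d^2p/dtau^2, d^2q/dtau^2) = (-749/1200, -15/53)

E = 25/16, F = 0, G = 2809/144 at the point
E_p = -3/2, E_q = 0, F_p = 0, F_q = 0, G_p = -53/6, G_q = 0
EG - F^2 = 70225/2304;  g^inv = (2304/70225) * [[2809/144, 0], [0, 25/16]]
first-kind symbols [ij,l] = (1/2)(d_i g_jl + d_j g_il - d_l g_ij): [pp,p] = E_p/2 = -3/4, [pp,q] = F_p - E_q/2 = 0, [pq,p] = E_q/2 = 0, [pq,q] = G_p/2 = -53/12, [qq,p] = F_q - G_p/2 = 53/12, [qq,q] = G_q/2 = 0
Gamma^p_ij = (G*[ij,p] - F*[ij,q])/(EG - F^2), Gamma^q_ij = (E*[ij,q] - F*[ij,p])/(EG - F^2)
Gamma_ppp = -12/25, Gamma_ppq = 0, Gamma_pqq = 212/75, Gamma_qpp = 0, Gamma_qpq = -12/53, Gamma_qqq = 0
d^2p/dtau^2 = -(Gamma_ppp*(-1)^2 + 2*Gamma_ppq*(-1)*(5/8) + Gamma_pqq*(5/8)^2) = -749/1200
d^2q/dtau^2 = -(Gamma_qpp*(-1)^2 + 2*Gamma_qpq*(-1)*(5/8) + Gamma_qqq*(5/8)^2) = -15/53


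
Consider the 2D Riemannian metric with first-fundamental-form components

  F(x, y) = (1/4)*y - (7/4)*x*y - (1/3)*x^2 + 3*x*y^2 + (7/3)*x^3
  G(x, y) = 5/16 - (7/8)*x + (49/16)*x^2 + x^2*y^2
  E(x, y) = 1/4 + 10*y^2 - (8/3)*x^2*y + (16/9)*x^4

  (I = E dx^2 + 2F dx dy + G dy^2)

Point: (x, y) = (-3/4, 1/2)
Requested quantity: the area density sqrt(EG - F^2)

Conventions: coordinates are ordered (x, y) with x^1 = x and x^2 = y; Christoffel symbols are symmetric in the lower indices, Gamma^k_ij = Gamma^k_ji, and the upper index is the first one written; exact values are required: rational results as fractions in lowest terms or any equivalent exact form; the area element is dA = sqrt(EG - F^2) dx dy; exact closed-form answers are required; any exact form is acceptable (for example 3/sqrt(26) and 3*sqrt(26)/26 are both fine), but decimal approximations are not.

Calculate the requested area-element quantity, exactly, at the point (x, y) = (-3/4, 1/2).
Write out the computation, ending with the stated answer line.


E = 41/16, F = -61/64, G = 725/256; EG - F^2 = 6501/1024

Answer: sqrt(EG - F^2) = sqrt(6501)/32


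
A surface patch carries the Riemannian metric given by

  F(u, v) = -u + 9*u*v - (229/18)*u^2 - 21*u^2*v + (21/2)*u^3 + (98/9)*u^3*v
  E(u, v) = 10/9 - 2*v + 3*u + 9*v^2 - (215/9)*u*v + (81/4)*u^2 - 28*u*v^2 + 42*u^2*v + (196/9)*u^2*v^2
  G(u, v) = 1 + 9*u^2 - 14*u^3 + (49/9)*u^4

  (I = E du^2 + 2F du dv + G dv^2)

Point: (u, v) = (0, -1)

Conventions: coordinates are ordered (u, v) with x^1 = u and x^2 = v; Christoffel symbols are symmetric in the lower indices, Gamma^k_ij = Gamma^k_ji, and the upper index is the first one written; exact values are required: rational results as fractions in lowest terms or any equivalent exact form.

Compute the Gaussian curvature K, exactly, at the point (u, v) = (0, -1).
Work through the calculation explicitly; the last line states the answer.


E = 109/9, F = 0, G = 1, EG - F^2 = 109/9 at the point
E_u = -10/9, E_v = -20, F_u = -10, F_v = 0, G_u = 0, G_v = 0
E_vv = 18, F_uv = 9, G_uu = 18
Apply the Brioschi formula K = (det M1 - det M2)/(EG - F^2)^2 over the derivative matrices of E, F, G.
M1 = [[-E_vv/2 + F_uv - G_uu/2, E_u/2, F_u - E_v/2], [F_v - G_u/2, E, F], [G_v/2, F, G]] = [[-9, -5/9, 0], [0, 109/9, 0], [0, 0, 1]]; det M1 = -109
M2 = [[0, E_v/2, G_u/2], [E_v/2, E, F], [G_u/2, F, G]] = [[0, -10, 0], [-10, 109/9, 0], [0, 0, 1]]; det M2 = -100
det M1 - det M2 = -9; K = -9 / (109/9)^2 = -729/11881

Answer: K = -729/11881


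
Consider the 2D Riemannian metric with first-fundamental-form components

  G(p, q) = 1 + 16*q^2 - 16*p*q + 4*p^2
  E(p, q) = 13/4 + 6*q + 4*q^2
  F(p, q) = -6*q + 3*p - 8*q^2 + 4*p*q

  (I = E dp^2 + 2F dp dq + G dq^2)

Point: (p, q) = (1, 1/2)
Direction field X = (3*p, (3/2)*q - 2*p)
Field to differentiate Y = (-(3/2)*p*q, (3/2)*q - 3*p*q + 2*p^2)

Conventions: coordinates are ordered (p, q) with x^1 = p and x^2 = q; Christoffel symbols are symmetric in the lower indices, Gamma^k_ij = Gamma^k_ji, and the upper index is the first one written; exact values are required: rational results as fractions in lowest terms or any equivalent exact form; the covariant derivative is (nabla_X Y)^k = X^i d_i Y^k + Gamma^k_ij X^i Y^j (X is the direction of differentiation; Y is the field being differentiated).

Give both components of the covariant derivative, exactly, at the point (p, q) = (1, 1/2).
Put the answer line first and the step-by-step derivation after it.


Answer: (nabla_X Y)^p = 1163/232, (nabla_X Y)^q = 75/8

E = 29/4, F = 0, G = 1 at the point
E_p = 0, E_q = 10, F_p = 5, F_q = -10, G_p = 0, G_q = 0
EG - F^2 = 29/4;  g^inv = (4/29) * [[1, 0], [0, 29/4]]
first-kind symbols [ij,l] = (1/2)(d_i g_jl + d_j g_il - d_l g_ij): [pp,p] = E_p/2 = 0, [pp,q] = F_p - E_q/2 = 0, [pq,p] = E_q/2 = 5, [pq,q] = G_p/2 = 0, [qq,p] = F_q - G_p/2 = -10, [qq,q] = G_q/2 = 0
Gamma^p_ij = (G*[ij,p] - F*[ij,q])/(EG - F^2), Gamma^q_ij = (E*[ij,q] - F*[ij,p])/(EG - F^2)
Gamma_ppp = 0, Gamma_ppq = 20/29, Gamma_pqq = -40/29, Gamma_qpp = 0, Gamma_qpq = 0, Gamma_qqq = 0
X = (3, -5/4), Y = (-3/4, 5/4) at the point


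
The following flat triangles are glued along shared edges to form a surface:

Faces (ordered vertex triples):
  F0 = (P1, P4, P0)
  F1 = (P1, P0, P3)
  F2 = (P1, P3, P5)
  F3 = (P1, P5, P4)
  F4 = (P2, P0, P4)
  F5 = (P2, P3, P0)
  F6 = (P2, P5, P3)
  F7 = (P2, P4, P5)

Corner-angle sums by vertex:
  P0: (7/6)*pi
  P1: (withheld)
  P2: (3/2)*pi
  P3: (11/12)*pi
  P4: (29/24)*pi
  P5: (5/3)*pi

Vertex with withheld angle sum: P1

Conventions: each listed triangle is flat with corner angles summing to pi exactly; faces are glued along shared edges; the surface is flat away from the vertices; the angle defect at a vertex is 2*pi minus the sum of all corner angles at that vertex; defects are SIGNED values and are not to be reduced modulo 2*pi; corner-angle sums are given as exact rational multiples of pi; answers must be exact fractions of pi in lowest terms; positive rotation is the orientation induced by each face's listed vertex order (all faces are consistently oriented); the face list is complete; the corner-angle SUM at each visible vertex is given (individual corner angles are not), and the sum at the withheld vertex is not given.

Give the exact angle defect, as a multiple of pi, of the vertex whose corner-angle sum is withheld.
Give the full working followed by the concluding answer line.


V = 6, E = 12, F = 8; chi = V - E + F = 2
Gauss-Bonnet: total defect = 2*pi*chi = 4*pi; visible defects sum to (85/24)*pi

Answer: defect(P1) = (11/24)*pi


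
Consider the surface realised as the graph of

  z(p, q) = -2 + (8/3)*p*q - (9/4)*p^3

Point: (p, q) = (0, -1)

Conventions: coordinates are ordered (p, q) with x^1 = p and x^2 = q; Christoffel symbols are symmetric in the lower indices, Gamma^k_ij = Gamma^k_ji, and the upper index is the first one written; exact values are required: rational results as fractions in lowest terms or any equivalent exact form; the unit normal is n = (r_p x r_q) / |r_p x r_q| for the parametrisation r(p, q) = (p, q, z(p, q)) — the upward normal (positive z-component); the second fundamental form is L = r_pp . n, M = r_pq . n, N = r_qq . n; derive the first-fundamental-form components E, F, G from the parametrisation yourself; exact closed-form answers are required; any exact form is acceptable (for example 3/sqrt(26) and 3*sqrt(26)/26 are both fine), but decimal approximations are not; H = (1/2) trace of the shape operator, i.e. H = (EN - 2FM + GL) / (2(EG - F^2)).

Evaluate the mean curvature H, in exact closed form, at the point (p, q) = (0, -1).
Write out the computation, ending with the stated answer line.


z_p = -8/3, z_q = 0, z_pp = 0, z_pq = 8/3, z_qq = 0
E = 73/9, F = 0, G = 1; answer radicand W^2 = 73/9
unnormalised second-form numerators: l = 0, m = 8/3, n = 0; L = l/sqrt(73/9), and similarly M = m/sqrt(W^2), N = n/sqrt(W^2)
H = (E*n - 2*F*m + G*l) / (2*(EG - F^2)*sqrt(W^2)); E*n - 2*F*m + G*l = 0, EG - F^2 = 73/9, so H = (0)/sqrt(73/9)

Answer: H = 0


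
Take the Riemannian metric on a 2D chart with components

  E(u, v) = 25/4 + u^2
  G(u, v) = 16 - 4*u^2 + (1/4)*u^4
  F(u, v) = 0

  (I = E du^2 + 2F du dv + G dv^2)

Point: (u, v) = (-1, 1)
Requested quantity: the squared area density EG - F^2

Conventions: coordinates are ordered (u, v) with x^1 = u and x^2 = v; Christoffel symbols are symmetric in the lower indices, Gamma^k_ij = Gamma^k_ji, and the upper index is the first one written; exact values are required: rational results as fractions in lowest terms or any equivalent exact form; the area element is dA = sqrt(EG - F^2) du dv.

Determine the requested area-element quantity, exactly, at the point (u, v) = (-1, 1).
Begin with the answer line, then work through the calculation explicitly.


Answer: EG - F^2 = 1421/16

E = 29/4, F = 0, G = 49/4; EG - F^2 = 1421/16


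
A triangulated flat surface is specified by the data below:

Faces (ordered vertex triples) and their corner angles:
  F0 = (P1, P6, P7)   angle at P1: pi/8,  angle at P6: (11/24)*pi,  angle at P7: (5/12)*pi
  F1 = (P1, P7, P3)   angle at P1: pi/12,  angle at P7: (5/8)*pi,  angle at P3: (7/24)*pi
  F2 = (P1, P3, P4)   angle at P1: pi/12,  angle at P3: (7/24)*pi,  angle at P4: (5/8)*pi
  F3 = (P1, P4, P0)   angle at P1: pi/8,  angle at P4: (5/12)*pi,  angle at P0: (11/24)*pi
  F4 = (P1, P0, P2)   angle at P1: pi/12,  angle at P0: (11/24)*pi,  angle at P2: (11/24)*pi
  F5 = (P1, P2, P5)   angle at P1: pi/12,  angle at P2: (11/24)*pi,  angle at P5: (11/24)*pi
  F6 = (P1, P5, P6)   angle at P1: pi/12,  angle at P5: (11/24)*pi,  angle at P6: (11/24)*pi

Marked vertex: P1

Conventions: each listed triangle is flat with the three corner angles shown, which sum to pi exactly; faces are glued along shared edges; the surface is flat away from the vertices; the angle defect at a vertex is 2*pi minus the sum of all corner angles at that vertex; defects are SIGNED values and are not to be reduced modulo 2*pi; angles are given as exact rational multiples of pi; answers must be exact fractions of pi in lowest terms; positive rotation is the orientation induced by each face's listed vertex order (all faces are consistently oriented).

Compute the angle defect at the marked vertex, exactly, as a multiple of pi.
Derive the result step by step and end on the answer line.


Sum of corner angles at P1: (2/3)*pi
defect = 2*pi - (2/3)*pi

Answer: defect(P1) = (4/3)*pi


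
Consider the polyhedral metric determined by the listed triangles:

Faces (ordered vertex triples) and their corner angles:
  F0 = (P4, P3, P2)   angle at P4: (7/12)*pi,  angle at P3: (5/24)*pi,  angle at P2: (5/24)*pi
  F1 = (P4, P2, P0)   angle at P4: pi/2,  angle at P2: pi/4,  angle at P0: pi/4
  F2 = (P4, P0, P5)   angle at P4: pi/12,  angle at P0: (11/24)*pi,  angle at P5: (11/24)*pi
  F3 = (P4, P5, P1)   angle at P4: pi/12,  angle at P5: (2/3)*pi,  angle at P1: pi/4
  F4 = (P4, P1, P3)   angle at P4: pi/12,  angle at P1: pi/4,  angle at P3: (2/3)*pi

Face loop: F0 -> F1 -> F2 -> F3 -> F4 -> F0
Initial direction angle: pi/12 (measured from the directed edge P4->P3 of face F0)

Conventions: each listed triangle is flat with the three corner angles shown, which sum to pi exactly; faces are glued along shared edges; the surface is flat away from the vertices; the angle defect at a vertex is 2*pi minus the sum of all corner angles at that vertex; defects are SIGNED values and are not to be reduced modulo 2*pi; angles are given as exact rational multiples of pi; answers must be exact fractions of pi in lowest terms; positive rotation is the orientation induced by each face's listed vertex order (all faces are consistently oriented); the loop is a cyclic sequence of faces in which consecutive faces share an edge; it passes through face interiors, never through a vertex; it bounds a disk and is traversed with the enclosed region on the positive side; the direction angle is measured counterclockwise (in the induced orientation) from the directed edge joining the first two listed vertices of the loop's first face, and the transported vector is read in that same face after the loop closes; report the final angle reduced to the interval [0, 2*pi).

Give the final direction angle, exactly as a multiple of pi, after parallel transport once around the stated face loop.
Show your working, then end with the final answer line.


enclosed vertex P4: corner angles sum to (4/3)*pi, defect = 2*pi - (4/3)*pi = (2/3)*pi
final direction = starting direction + enclosed defect total, reduced mod 2*pi (induced orientation)
final angle = pi/12 + (2/3)*pi = (3/4)*pi (mod 2*pi)

Answer: final direction angle = (3/4)*pi


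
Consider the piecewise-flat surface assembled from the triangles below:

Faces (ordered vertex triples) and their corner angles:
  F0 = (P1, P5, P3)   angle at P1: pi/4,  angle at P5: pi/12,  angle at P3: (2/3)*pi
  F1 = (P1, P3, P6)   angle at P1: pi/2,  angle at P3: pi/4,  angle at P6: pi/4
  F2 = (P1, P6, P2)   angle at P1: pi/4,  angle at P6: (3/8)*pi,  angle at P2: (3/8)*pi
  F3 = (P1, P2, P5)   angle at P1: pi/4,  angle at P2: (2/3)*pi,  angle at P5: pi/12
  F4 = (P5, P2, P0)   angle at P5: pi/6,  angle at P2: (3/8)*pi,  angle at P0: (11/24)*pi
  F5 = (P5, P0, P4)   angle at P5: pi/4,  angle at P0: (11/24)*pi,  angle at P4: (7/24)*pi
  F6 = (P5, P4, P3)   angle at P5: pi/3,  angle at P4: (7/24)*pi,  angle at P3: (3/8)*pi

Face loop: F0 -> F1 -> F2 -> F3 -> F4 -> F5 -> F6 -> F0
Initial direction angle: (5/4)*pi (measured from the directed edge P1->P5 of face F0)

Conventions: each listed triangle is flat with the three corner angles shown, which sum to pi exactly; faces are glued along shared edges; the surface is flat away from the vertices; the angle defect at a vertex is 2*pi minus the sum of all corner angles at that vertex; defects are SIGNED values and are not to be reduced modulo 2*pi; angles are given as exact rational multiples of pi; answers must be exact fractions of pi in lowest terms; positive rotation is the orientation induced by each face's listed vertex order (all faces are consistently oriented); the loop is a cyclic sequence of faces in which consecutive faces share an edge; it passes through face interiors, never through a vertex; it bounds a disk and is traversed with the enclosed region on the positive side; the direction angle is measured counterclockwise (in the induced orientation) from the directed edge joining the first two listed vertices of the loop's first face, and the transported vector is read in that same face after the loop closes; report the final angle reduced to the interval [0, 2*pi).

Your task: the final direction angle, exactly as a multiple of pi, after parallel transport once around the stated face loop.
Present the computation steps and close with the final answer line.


enclosed vertex P1: corner angles sum to (5/4)*pi, defect = 2*pi - (5/4)*pi = (3/4)*pi
enclosed vertex P5: corner angles sum to (11/12)*pi, defect = 2*pi - (11/12)*pi = (13/12)*pi
by Gauss-Bonnet the loop rotates the vector by the enclosed defect sum (positive orientation, mod 2*pi)
final angle = (5/4)*pi + (11/6)*pi = (13/12)*pi (mod 2*pi)

Answer: final direction angle = (13/12)*pi
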